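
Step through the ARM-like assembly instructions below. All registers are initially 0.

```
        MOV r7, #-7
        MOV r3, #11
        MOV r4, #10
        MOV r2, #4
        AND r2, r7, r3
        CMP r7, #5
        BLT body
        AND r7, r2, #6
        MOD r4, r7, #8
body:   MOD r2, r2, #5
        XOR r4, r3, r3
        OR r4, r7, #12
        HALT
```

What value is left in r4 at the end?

-3

after MOV r7, #-7: r7=-7
after MOV r3, #11: r3=11
after MOV r4, #10: r4=10
after MOV r2, #4: r2=4
after AND r2, r7, r3: r2=(-7)&11=9
CMP r7, #5  (cmp -7,5)
BLT body: taken
after MOD r2, r2, #5: r2=9%5=4
after XOR r4, r3, r3: r4=11^11=0
after OR r4, r7, #12: r4=(-7)|12=-3
halt.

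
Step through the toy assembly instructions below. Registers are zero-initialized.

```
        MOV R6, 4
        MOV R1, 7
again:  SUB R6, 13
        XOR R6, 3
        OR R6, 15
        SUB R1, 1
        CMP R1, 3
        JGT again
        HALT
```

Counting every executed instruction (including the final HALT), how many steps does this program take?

R6=4
R1=7
R6=4-13=-9
R6=(-9)^3=-12
R6=(-12)|15=-1
R1=7-1=6
CMP R1, 3  (cmp 6,3)
JGT again: taken
R6=(-1)-13=-14
R6=(-14)^3=-15
R6=(-15)|15=-1
R1=6-1=5
CMP R1, 3  (cmp 5,3)
JGT again: taken
R6=(-1)-13=-14
R6=(-14)^3=-15
R6=(-15)|15=-1
R1=5-1=4
CMP R1, 3  (cmp 4,3)
JGT again: taken
R6=(-1)-13=-14
R6=(-14)^3=-15
R6=(-15)|15=-1
R1=4-1=3
CMP R1, 3  (cmp 3,3)
JGT again: not taken
halt.
Total executed instructions: 27.

27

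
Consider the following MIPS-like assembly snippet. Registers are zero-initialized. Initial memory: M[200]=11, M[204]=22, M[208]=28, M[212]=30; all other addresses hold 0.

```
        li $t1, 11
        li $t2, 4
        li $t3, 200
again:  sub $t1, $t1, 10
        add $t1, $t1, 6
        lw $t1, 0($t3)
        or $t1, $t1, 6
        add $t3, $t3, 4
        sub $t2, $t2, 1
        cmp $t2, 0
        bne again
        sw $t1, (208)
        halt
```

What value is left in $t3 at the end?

216

li $t1, 11 → $t1=11
li $t2, 4 → $t2=4
li $t3, 200 → $t3=200
sub $t1, $t1, 10 → $t1=11-10=1
add $t1, $t1, 6 → $t1=1+6=7
lw $t1, 0($t3) → $t1=M[200]=11
or $t1, $t1, 6 → $t1=11|6=15
add $t3, $t3, 4 → $t3=200+4=204
sub $t2, $t2, 1 → $t2=4-1=3
cmp $t2, 0  (cmp 3,0)
bne again: taken
sub $t1, $t1, 10 → $t1=15-10=5
add $t1, $t1, 6 → $t1=5+6=11
lw $t1, 0($t3) → $t1=M[204]=22
or $t1, $t1, 6 → $t1=22|6=22
add $t3, $t3, 4 → $t3=204+4=208
sub $t2, $t2, 1 → $t2=3-1=2
cmp $t2, 0  (cmp 2,0)
bne again: taken
sub $t1, $t1, 10 → $t1=22-10=12
add $t1, $t1, 6 → $t1=12+6=18
lw $t1, 0($t3) → $t1=M[208]=28
or $t1, $t1, 6 → $t1=28|6=30
add $t3, $t3, 4 → $t3=208+4=212
sub $t2, $t2, 1 → $t2=2-1=1
cmp $t2, 0  (cmp 1,0)
bne again: taken
sub $t1, $t1, 10 → $t1=30-10=20
add $t1, $t1, 6 → $t1=20+6=26
lw $t1, 0($t3) → $t1=M[212]=30
or $t1, $t1, 6 → $t1=30|6=30
add $t3, $t3, 4 → $t3=212+4=216
sub $t2, $t2, 1 → $t2=1-1=0
cmp $t2, 0  (cmp 0,0)
bne again: not taken
sw $t1, (208) → M[208]=30
halt.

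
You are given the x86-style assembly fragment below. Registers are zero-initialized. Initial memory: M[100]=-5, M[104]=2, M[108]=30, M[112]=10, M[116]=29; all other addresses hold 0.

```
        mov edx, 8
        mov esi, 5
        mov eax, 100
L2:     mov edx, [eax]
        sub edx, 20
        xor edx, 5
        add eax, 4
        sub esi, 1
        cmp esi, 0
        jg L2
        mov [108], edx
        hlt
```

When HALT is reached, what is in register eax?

120

mov edx, 8 → edx=8
mov esi, 5 → esi=5
mov eax, 100 → eax=100
mov edx, [eax] → edx=M[100]=-5
sub edx, 20 → edx=(-5)-20=-25
xor edx, 5 → edx=(-25)^5=-30
add eax, 4 → eax=100+4=104
sub esi, 1 → esi=5-1=4
cmp esi, 0  (cmp 4,0)
jg L2: taken
mov edx, [eax] → edx=M[104]=2
sub edx, 20 → edx=2-20=-18
xor edx, 5 → edx=(-18)^5=-21
add eax, 4 → eax=104+4=108
sub esi, 1 → esi=4-1=3
cmp esi, 0  (cmp 3,0)
jg L2: taken
mov edx, [eax] → edx=M[108]=30
sub edx, 20 → edx=30-20=10
xor edx, 5 → edx=10^5=15
add eax, 4 → eax=108+4=112
sub esi, 1 → esi=3-1=2
cmp esi, 0  (cmp 2,0)
jg L2: taken
mov edx, [eax] → edx=M[112]=10
sub edx, 20 → edx=10-20=-10
xor edx, 5 → edx=(-10)^5=-13
add eax, 4 → eax=112+4=116
sub esi, 1 → esi=2-1=1
cmp esi, 0  (cmp 1,0)
jg L2: taken
mov edx, [eax] → edx=M[116]=29
sub edx, 20 → edx=29-20=9
xor edx, 5 → edx=9^5=12
add eax, 4 → eax=116+4=120
sub esi, 1 → esi=1-1=0
cmp esi, 0  (cmp 0,0)
jg L2: not taken
mov [108], edx → M[108]=12
halt.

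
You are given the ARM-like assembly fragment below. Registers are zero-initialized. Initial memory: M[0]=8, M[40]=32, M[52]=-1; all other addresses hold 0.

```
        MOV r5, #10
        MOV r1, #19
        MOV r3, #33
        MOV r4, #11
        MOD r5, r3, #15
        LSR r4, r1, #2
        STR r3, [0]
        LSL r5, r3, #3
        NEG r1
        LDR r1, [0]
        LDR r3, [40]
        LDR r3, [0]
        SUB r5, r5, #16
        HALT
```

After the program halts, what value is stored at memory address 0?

33

after MOV r5, #10: r5=10
after MOV r1, #19: r1=19
after MOV r3, #33: r3=33
after MOV r4, #11: r4=11
after MOD r5, r3, #15: r5=33%15=3
after LSR r4, r1, #2: r4=19>>2=4
STR r3, [0] → M[0]=33
after LSL r5, r3, #3: r5=33<<3=264
after NEG r1: r1=-(19)=-19
after LDR r1, [0]: r1=M[0]=33
after LDR r3, [40]: r3=M[40]=32
after LDR r3, [0]: r3=M[0]=33
after SUB r5, r5, #16: r5=264-16=248
halt.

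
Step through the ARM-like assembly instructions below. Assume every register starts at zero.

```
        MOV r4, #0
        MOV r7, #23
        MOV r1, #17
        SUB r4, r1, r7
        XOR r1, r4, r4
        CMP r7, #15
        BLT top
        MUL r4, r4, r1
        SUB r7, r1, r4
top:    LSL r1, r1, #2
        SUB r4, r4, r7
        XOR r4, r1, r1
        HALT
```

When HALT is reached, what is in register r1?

0

r4=0
r7=23
r1=17
r4=17-23=-6
r1=(-6)^(-6)=0
CMP r7, #15  (cmp 23,15)
BLT top: not taken
r4=(-6)*0=0
r7=0-0=0
r1=0<<2=0
r4=0-0=0
r4=0^0=0
halt.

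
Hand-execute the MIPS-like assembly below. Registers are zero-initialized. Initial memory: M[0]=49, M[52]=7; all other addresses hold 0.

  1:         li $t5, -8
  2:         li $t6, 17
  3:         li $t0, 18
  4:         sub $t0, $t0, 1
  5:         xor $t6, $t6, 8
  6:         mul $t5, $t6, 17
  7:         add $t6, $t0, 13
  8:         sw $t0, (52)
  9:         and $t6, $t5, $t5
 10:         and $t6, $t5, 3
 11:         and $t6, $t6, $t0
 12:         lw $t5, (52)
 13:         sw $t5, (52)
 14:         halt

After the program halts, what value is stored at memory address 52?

$t5=-8
$t6=17
$t0=18
$t0=18-1=17
$t6=17^8=25
$t5=25*17=425
$t6=17+13=30
sw $t0, (52) → M[52]=17
$t6=425&425=425
$t6=425&3=1
$t6=1&17=1
$t5=M[52]=17
sw $t5, (52) → M[52]=17
halt.

17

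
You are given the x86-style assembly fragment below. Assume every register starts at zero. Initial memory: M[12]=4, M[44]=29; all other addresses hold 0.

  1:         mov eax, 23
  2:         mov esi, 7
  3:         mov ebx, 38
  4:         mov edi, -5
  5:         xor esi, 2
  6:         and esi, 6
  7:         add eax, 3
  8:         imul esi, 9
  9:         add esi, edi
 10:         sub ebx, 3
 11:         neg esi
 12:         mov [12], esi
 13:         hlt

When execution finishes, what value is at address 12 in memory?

-31

mov eax, 23 → eax=23
mov esi, 7 → esi=7
mov ebx, 38 → ebx=38
mov edi, -5 → edi=-5
xor esi, 2 → esi=7^2=5
and esi, 6 → esi=5&6=4
add eax, 3 → eax=23+3=26
imul esi, 9 → esi=4*9=36
add esi, edi → esi=36+(-5)=31
sub ebx, 3 → ebx=38-3=35
neg esi → esi=-(31)=-31
mov [12], esi → M[12]=-31
halt.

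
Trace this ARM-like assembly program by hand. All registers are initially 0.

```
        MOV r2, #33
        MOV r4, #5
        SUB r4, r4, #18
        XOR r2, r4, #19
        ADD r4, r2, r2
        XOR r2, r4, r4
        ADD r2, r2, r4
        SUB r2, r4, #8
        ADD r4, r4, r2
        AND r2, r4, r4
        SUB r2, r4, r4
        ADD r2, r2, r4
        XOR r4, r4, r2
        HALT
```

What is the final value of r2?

-136

after MOV r2, #33: r2=33
after MOV r4, #5: r4=5
after SUB r4, r4, #18: r4=5-18=-13
after XOR r2, r4, #19: r2=(-13)^19=-32
after ADD r4, r2, r2: r4=(-32)+(-32)=-64
after XOR r2, r4, r4: r2=(-64)^(-64)=0
after ADD r2, r2, r4: r2=0+(-64)=-64
after SUB r2, r4, #8: r2=(-64)-8=-72
after ADD r4, r4, r2: r4=(-64)+(-72)=-136
after AND r2, r4, r4: r2=(-136)&(-136)=-136
after SUB r2, r4, r4: r2=(-136)-(-136)=0
after ADD r2, r2, r4: r2=0+(-136)=-136
after XOR r4, r4, r2: r4=(-136)^(-136)=0
halt.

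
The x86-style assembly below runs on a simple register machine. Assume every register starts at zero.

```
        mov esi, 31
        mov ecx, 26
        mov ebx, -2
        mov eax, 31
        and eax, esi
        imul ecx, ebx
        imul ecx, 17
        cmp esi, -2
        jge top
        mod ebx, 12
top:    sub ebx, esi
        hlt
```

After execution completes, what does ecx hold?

mov esi, 31 → esi=31
mov ecx, 26 → ecx=26
mov ebx, -2 → ebx=-2
mov eax, 31 → eax=31
and eax, esi → eax=31&31=31
imul ecx, ebx → ecx=26*(-2)=-52
imul ecx, 17 → ecx=(-52)*17=-884
cmp esi, -2  (cmp 31,-2)
jge top: taken
sub ebx, esi → ebx=(-2)-31=-33
halt.

-884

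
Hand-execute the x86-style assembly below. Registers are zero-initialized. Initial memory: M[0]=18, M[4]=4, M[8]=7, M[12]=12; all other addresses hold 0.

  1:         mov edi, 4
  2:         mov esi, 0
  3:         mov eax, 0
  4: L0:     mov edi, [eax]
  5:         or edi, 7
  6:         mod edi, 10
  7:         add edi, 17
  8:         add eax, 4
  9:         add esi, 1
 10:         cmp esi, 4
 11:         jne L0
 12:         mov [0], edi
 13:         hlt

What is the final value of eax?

mov edi, 4 → edi=4
mov esi, 0 → esi=0
mov eax, 0 → eax=0
mov edi, [eax] → edi=M[0]=18
or edi, 7 → edi=18|7=23
mod edi, 10 → edi=23%10=3
add edi, 17 → edi=3+17=20
add eax, 4 → eax=0+4=4
add esi, 1 → esi=0+1=1
cmp esi, 4  (cmp 1,4)
jne L0: taken
mov edi, [eax] → edi=M[4]=4
or edi, 7 → edi=4|7=7
mod edi, 10 → edi=7%10=7
add edi, 17 → edi=7+17=24
add eax, 4 → eax=4+4=8
add esi, 1 → esi=1+1=2
cmp esi, 4  (cmp 2,4)
jne L0: taken
mov edi, [eax] → edi=M[8]=7
or edi, 7 → edi=7|7=7
mod edi, 10 → edi=7%10=7
add edi, 17 → edi=7+17=24
add eax, 4 → eax=8+4=12
add esi, 1 → esi=2+1=3
cmp esi, 4  (cmp 3,4)
jne L0: taken
mov edi, [eax] → edi=M[12]=12
or edi, 7 → edi=12|7=15
mod edi, 10 → edi=15%10=5
add edi, 17 → edi=5+17=22
add eax, 4 → eax=12+4=16
add esi, 1 → esi=3+1=4
cmp esi, 4  (cmp 4,4)
jne L0: not taken
mov [0], edi → M[0]=22
halt.

16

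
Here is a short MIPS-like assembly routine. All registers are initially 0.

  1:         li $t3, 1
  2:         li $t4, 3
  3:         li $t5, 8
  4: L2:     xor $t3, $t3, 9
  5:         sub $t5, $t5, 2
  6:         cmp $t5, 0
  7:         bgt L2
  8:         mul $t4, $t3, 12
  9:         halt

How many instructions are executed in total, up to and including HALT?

21

$t3=1
$t4=3
$t5=8
$t3=1^9=8
$t5=8-2=6
cmp $t5, 0  (cmp 6,0)
bgt L2: taken
$t3=8^9=1
$t5=6-2=4
cmp $t5, 0  (cmp 4,0)
bgt L2: taken
$t3=1^9=8
$t5=4-2=2
cmp $t5, 0  (cmp 2,0)
bgt L2: taken
$t3=8^9=1
$t5=2-2=0
cmp $t5, 0  (cmp 0,0)
bgt L2: not taken
$t4=1*12=12
halt.
Total executed instructions: 21.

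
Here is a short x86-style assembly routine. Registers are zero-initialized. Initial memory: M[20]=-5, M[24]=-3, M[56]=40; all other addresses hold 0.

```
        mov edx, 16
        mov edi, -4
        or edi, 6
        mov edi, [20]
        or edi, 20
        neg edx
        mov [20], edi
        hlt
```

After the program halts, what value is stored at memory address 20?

-1

after mov edx, 16: edx=16
after mov edi, -4: edi=-4
after or edi, 6: edi=(-4)|6=-2
after mov edi, [20]: edi=M[20]=-5
after or edi, 20: edi=(-5)|20=-1
after neg edx: edx=-(16)=-16
mov [20], edi → M[20]=-1
halt.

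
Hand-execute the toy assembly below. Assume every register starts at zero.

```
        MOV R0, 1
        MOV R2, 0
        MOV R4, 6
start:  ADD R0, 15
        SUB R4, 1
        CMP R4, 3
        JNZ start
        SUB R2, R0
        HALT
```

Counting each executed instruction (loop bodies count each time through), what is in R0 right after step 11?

MOV R0, 1 → R0=1
MOV R2, 0 → R2=0
MOV R4, 6 → R4=6
ADD R0, 15 → R0=1+15=16
SUB R4, 1 → R4=6-1=5
CMP R4, 3  (cmp 5,3)
JNZ start: taken
ADD R0, 15 → R0=16+15=31
SUB R4, 1 → R4=5-1=4
CMP R4, 3  (cmp 4,3)
JNZ start: taken
After step 11: R0 = 31.

31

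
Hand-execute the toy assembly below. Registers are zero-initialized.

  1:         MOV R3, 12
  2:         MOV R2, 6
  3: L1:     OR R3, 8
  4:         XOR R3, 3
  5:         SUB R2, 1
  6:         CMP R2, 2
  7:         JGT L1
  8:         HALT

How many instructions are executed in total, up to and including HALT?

23

after MOV R3, 12: R3=12
after MOV R2, 6: R2=6
after OR R3, 8: R3=12|8=12
after XOR R3, 3: R3=12^3=15
after SUB R2, 1: R2=6-1=5
CMP R2, 2  (cmp 5,2)
JGT L1: taken
after OR R3, 8: R3=15|8=15
after XOR R3, 3: R3=15^3=12
after SUB R2, 1: R2=5-1=4
CMP R2, 2  (cmp 4,2)
JGT L1: taken
after OR R3, 8: R3=12|8=12
after XOR R3, 3: R3=12^3=15
after SUB R2, 1: R2=4-1=3
CMP R2, 2  (cmp 3,2)
JGT L1: taken
after OR R3, 8: R3=15|8=15
after XOR R3, 3: R3=15^3=12
after SUB R2, 1: R2=3-1=2
CMP R2, 2  (cmp 2,2)
JGT L1: not taken
halt.
Total executed instructions: 23.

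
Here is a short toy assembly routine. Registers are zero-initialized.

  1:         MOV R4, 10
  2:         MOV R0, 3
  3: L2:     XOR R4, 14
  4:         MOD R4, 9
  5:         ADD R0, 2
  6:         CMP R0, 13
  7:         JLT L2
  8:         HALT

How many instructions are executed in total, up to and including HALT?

R4=10
R0=3
R4=10^14=4
R4=4%9=4
R0=3+2=5
CMP R0, 13  (cmp 5,13)
JLT L2: taken
R4=4^14=10
R4=10%9=1
R0=5+2=7
CMP R0, 13  (cmp 7,13)
JLT L2: taken
R4=1^14=15
R4=15%9=6
R0=7+2=9
CMP R0, 13  (cmp 9,13)
JLT L2: taken
R4=6^14=8
R4=8%9=8
R0=9+2=11
CMP R0, 13  (cmp 11,13)
JLT L2: taken
R4=8^14=6
R4=6%9=6
R0=11+2=13
CMP R0, 13  (cmp 13,13)
JLT L2: not taken
halt.
Total executed instructions: 28.

28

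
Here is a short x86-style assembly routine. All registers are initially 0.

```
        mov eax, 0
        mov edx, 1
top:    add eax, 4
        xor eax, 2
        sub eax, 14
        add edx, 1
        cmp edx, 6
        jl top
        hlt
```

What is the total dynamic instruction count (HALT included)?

33

mov eax, 0 → eax=0
mov edx, 1 → edx=1
add eax, 4 → eax=0+4=4
xor eax, 2 → eax=4^2=6
sub eax, 14 → eax=6-14=-8
add edx, 1 → edx=1+1=2
cmp edx, 6  (cmp 2,6)
jl top: taken
add eax, 4 → eax=(-8)+4=-4
xor eax, 2 → eax=(-4)^2=-2
sub eax, 14 → eax=(-2)-14=-16
add edx, 1 → edx=2+1=3
cmp edx, 6  (cmp 3,6)
jl top: taken
add eax, 4 → eax=(-16)+4=-12
xor eax, 2 → eax=(-12)^2=-10
sub eax, 14 → eax=(-10)-14=-24
add edx, 1 → edx=3+1=4
cmp edx, 6  (cmp 4,6)
jl top: taken
add eax, 4 → eax=(-24)+4=-20
xor eax, 2 → eax=(-20)^2=-18
sub eax, 14 → eax=(-18)-14=-32
add edx, 1 → edx=4+1=5
cmp edx, 6  (cmp 5,6)
jl top: taken
add eax, 4 → eax=(-32)+4=-28
xor eax, 2 → eax=(-28)^2=-26
sub eax, 14 → eax=(-26)-14=-40
add edx, 1 → edx=5+1=6
cmp edx, 6  (cmp 6,6)
jl top: not taken
halt.
Total executed instructions: 33.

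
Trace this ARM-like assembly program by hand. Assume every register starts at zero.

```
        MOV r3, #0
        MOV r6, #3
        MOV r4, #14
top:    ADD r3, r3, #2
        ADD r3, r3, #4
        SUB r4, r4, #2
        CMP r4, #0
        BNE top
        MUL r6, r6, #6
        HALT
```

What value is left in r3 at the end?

42

r3=0
r6=3
r4=14
r3=0+2=2
r3=2+4=6
r4=14-2=12
CMP r4, #0  (cmp 12,0)
BNE top: taken
r3=6+2=8
r3=8+4=12
r4=12-2=10
CMP r4, #0  (cmp 10,0)
BNE top: taken
r3=12+2=14
r3=14+4=18
r4=10-2=8
CMP r4, #0  (cmp 8,0)
BNE top: taken
r3=18+2=20
r3=20+4=24
r4=8-2=6
CMP r4, #0  (cmp 6,0)
BNE top: taken
r3=24+2=26
r3=26+4=30
r4=6-2=4
CMP r4, #0  (cmp 4,0)
BNE top: taken
r3=30+2=32
r3=32+4=36
r4=4-2=2
CMP r4, #0  (cmp 2,0)
BNE top: taken
r3=36+2=38
r3=38+4=42
r4=2-2=0
CMP r4, #0  (cmp 0,0)
BNE top: not taken
r6=3*6=18
halt.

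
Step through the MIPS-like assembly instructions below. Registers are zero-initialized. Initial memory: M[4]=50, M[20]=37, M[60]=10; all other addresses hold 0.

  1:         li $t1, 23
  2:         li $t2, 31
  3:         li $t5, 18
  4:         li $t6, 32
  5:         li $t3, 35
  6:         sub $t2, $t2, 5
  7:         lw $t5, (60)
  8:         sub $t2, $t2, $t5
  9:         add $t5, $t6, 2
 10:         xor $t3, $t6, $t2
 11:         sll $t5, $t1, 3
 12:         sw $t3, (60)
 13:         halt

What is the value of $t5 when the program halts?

184

after li $t1, 23: $t1=23
after li $t2, 31: $t2=31
after li $t5, 18: $t5=18
after li $t6, 32: $t6=32
after li $t3, 35: $t3=35
after sub $t2, $t2, 5: $t2=31-5=26
after lw $t5, (60): $t5=M[60]=10
after sub $t2, $t2, $t5: $t2=26-10=16
after add $t5, $t6, 2: $t5=32+2=34
after xor $t3, $t6, $t2: $t3=32^16=48
after sll $t5, $t1, 3: $t5=23<<3=184
sw $t3, (60) → M[60]=48
halt.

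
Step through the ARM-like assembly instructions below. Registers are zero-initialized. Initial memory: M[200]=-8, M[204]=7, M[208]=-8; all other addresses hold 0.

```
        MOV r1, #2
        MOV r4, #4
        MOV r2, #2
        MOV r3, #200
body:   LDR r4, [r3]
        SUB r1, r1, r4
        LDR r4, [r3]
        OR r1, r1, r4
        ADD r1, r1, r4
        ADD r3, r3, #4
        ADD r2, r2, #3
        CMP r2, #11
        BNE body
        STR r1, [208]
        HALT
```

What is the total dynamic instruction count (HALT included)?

MOV r1, #2 → r1=2
MOV r4, #4 → r4=4
MOV r2, #2 → r2=2
MOV r3, #200 → r3=200
LDR r4, [r3] → r4=M[200]=-8
SUB r1, r1, r4 → r1=2-(-8)=10
LDR r4, [r3] → r4=M[200]=-8
OR r1, r1, r4 → r1=10|(-8)=-6
ADD r1, r1, r4 → r1=(-6)+(-8)=-14
ADD r3, r3, #4 → r3=200+4=204
ADD r2, r2, #3 → r2=2+3=5
CMP r2, #11  (cmp 5,11)
BNE body: taken
LDR r4, [r3] → r4=M[204]=7
SUB r1, r1, r4 → r1=(-14)-7=-21
LDR r4, [r3] → r4=M[204]=7
OR r1, r1, r4 → r1=(-21)|7=-17
ADD r1, r1, r4 → r1=(-17)+7=-10
ADD r3, r3, #4 → r3=204+4=208
ADD r2, r2, #3 → r2=5+3=8
CMP r2, #11  (cmp 8,11)
BNE body: taken
LDR r4, [r3] → r4=M[208]=-8
SUB r1, r1, r4 → r1=(-10)-(-8)=-2
LDR r4, [r3] → r4=M[208]=-8
OR r1, r1, r4 → r1=(-2)|(-8)=-2
ADD r1, r1, r4 → r1=(-2)+(-8)=-10
ADD r3, r3, #4 → r3=208+4=212
ADD r2, r2, #3 → r2=8+3=11
CMP r2, #11  (cmp 11,11)
BNE body: not taken
STR r1, [208] → M[208]=-10
halt.
Total executed instructions: 33.

33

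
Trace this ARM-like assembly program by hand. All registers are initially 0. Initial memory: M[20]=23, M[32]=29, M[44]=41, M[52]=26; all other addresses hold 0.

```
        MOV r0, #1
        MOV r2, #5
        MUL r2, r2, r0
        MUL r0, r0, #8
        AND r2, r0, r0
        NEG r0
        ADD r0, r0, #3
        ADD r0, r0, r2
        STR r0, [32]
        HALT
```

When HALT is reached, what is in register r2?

MOV r0, #1 → r0=1
MOV r2, #5 → r2=5
MUL r2, r2, r0 → r2=5*1=5
MUL r0, r0, #8 → r0=1*8=8
AND r2, r0, r0 → r2=8&8=8
NEG r0 → r0=-(8)=-8
ADD r0, r0, #3 → r0=(-8)+3=-5
ADD r0, r0, r2 → r0=(-5)+8=3
STR r0, [32] → M[32]=3
halt.

8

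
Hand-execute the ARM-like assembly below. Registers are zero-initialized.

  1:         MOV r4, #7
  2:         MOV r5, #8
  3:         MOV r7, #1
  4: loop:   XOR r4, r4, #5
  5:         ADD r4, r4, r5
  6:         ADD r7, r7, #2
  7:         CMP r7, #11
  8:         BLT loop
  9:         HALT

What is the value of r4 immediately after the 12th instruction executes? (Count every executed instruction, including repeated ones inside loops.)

23

after MOV r4, #7: r4=7
after MOV r5, #8: r5=8
after MOV r7, #1: r7=1
after XOR r4, r4, #5: r4=7^5=2
after ADD r4, r4, r5: r4=2+8=10
after ADD r7, r7, #2: r7=1+2=3
CMP r7, #11  (cmp 3,11)
BLT loop: taken
after XOR r4, r4, #5: r4=10^5=15
after ADD r4, r4, r5: r4=15+8=23
after ADD r7, r7, #2: r7=3+2=5
CMP r7, #11  (cmp 5,11)
After step 12: r4 = 23.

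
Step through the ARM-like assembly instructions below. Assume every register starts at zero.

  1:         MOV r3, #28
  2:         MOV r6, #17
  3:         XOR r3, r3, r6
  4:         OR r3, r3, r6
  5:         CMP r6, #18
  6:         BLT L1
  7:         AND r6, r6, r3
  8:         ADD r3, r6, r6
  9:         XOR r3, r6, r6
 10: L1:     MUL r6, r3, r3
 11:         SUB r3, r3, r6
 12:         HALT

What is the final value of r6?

MOV r3, #28 → r3=28
MOV r6, #17 → r6=17
XOR r3, r3, r6 → r3=28^17=13
OR r3, r3, r6 → r3=13|17=29
CMP r6, #18  (cmp 17,18)
BLT L1: taken
MUL r6, r3, r3 → r6=29*29=841
SUB r3, r3, r6 → r3=29-841=-812
halt.

841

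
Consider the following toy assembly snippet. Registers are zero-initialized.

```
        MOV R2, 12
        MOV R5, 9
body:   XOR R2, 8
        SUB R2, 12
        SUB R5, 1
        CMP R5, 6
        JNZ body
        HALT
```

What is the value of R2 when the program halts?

R2=12
R5=9
R2=12^8=4
R2=4-12=-8
R5=9-1=8
CMP R5, 6  (cmp 8,6)
JNZ body: taken
R2=(-8)^8=-16
R2=(-16)-12=-28
R5=8-1=7
CMP R5, 6  (cmp 7,6)
JNZ body: taken
R2=(-28)^8=-20
R2=(-20)-12=-32
R5=7-1=6
CMP R5, 6  (cmp 6,6)
JNZ body: not taken
halt.

-32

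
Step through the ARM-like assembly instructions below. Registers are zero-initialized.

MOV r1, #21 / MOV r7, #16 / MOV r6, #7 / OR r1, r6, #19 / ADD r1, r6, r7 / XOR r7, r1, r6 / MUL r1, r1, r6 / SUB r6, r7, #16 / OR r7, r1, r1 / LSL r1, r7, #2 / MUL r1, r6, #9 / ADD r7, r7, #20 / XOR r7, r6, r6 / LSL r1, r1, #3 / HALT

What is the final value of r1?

MOV r1, #21 → r1=21
MOV r7, #16 → r7=16
MOV r6, #7 → r6=7
OR r1, r6, #19 → r1=7|19=23
ADD r1, r6, r7 → r1=7+16=23
XOR r7, r1, r6 → r7=23^7=16
MUL r1, r1, r6 → r1=23*7=161
SUB r6, r7, #16 → r6=16-16=0
OR r7, r1, r1 → r7=161|161=161
LSL r1, r7, #2 → r1=161<<2=644
MUL r1, r6, #9 → r1=0*9=0
ADD r7, r7, #20 → r7=161+20=181
XOR r7, r6, r6 → r7=0^0=0
LSL r1, r1, #3 → r1=0<<3=0
halt.

0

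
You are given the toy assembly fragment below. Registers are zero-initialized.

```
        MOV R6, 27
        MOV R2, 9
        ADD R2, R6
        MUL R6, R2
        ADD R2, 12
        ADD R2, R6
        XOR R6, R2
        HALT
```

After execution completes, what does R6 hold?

R6=27
R2=9
R2=9+27=36
R6=27*36=972
R2=36+12=48
R2=48+972=1020
R6=972^1020=48
halt.

48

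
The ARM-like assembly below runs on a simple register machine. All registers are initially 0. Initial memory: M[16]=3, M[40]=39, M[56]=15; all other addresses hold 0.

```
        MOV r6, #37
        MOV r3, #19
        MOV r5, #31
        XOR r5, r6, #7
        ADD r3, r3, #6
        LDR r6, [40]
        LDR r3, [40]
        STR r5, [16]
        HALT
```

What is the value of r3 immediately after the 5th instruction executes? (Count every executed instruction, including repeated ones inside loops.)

after MOV r6, #37: r6=37
after MOV r3, #19: r3=19
after MOV r5, #31: r5=31
after XOR r5, r6, #7: r5=37^7=34
after ADD r3, r3, #6: r3=19+6=25
After step 5: r3 = 25.

25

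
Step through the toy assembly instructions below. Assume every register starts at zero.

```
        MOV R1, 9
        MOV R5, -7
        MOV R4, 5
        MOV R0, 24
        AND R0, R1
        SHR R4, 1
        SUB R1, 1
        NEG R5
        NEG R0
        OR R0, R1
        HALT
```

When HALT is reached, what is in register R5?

7

R1=9
R5=-7
R4=5
R0=24
R0=24&9=8
R4=5>>1=2
R1=9-1=8
R5=-(-7)=7
R0=-(8)=-8
R0=(-8)|8=-8
halt.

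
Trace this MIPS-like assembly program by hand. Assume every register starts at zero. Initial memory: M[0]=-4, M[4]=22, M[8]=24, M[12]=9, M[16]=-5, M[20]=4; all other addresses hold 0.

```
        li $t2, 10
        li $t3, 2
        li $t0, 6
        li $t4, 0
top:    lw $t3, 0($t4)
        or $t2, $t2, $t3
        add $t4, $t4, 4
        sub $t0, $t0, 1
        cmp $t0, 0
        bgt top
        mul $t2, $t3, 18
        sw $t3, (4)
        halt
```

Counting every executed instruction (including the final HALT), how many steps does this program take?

43

after li $t2, 10: $t2=10
after li $t3, 2: $t3=2
after li $t0, 6: $t0=6
after li $t4, 0: $t4=0
after lw $t3, 0($t4): $t3=M[0]=-4
after or $t2, $t2, $t3: $t2=10|(-4)=-2
after add $t4, $t4, 4: $t4=0+4=4
after sub $t0, $t0, 1: $t0=6-1=5
cmp $t0, 0  (cmp 5,0)
bgt top: taken
after lw $t3, 0($t4): $t3=M[4]=22
after or $t2, $t2, $t3: $t2=(-2)|22=-2
after add $t4, $t4, 4: $t4=4+4=8
after sub $t0, $t0, 1: $t0=5-1=4
cmp $t0, 0  (cmp 4,0)
bgt top: taken
after lw $t3, 0($t4): $t3=M[8]=24
after or $t2, $t2, $t3: $t2=(-2)|24=-2
after add $t4, $t4, 4: $t4=8+4=12
after sub $t0, $t0, 1: $t0=4-1=3
cmp $t0, 0  (cmp 3,0)
bgt top: taken
after lw $t3, 0($t4): $t3=M[12]=9
after or $t2, $t2, $t3: $t2=(-2)|9=-1
after add $t4, $t4, 4: $t4=12+4=16
after sub $t0, $t0, 1: $t0=3-1=2
cmp $t0, 0  (cmp 2,0)
bgt top: taken
after lw $t3, 0($t4): $t3=M[16]=-5
after or $t2, $t2, $t3: $t2=(-1)|(-5)=-1
after add $t4, $t4, 4: $t4=16+4=20
after sub $t0, $t0, 1: $t0=2-1=1
cmp $t0, 0  (cmp 1,0)
bgt top: taken
after lw $t3, 0($t4): $t3=M[20]=4
after or $t2, $t2, $t3: $t2=(-1)|4=-1
after add $t4, $t4, 4: $t4=20+4=24
after sub $t0, $t0, 1: $t0=1-1=0
cmp $t0, 0  (cmp 0,0)
bgt top: not taken
after mul $t2, $t3, 18: $t2=4*18=72
sw $t3, (4) → M[4]=4
halt.
Total executed instructions: 43.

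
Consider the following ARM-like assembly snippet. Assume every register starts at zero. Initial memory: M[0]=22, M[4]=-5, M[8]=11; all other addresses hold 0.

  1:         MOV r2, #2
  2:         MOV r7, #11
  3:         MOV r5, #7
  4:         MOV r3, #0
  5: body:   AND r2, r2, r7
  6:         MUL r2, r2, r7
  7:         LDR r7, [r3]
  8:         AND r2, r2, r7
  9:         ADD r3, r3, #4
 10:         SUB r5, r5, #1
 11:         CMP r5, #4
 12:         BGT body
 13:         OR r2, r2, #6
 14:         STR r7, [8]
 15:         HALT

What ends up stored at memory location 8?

r2=2
r7=11
r5=7
r3=0
r2=2&11=2
r2=2*11=22
r7=M[0]=22
r2=22&22=22
r3=0+4=4
r5=7-1=6
CMP r5, #4  (cmp 6,4)
BGT body: taken
r2=22&22=22
r2=22*22=484
r7=M[4]=-5
r2=484&(-5)=480
r3=4+4=8
r5=6-1=5
CMP r5, #4  (cmp 5,4)
BGT body: taken
r2=480&(-5)=480
r2=480*(-5)=-2400
r7=M[8]=11
r2=(-2400)&11=0
r3=8+4=12
r5=5-1=4
CMP r5, #4  (cmp 4,4)
BGT body: not taken
r2=0|6=6
STR r7, [8] → M[8]=11
halt.

11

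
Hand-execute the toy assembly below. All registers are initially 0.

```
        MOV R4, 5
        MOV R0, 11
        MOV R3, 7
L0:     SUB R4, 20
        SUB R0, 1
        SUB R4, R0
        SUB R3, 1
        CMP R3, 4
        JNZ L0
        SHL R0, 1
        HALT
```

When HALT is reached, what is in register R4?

MOV R4, 5 → R4=5
MOV R0, 11 → R0=11
MOV R3, 7 → R3=7
SUB R4, 20 → R4=5-20=-15
SUB R0, 1 → R0=11-1=10
SUB R4, R0 → R4=(-15)-10=-25
SUB R3, 1 → R3=7-1=6
CMP R3, 4  (cmp 6,4)
JNZ L0: taken
SUB R4, 20 → R4=(-25)-20=-45
SUB R0, 1 → R0=10-1=9
SUB R4, R0 → R4=(-45)-9=-54
SUB R3, 1 → R3=6-1=5
CMP R3, 4  (cmp 5,4)
JNZ L0: taken
SUB R4, 20 → R4=(-54)-20=-74
SUB R0, 1 → R0=9-1=8
SUB R4, R0 → R4=(-74)-8=-82
SUB R3, 1 → R3=5-1=4
CMP R3, 4  (cmp 4,4)
JNZ L0: not taken
SHL R0, 1 → R0=8<<1=16
halt.

-82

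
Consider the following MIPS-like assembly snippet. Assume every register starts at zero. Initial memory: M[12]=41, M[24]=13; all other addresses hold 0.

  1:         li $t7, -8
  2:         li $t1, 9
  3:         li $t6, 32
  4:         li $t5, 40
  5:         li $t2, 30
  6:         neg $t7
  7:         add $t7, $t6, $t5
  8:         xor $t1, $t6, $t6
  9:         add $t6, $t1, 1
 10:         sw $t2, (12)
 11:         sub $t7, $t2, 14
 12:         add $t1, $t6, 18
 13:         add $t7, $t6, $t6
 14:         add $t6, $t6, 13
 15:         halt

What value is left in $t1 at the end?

19

after li $t7, -8: $t7=-8
after li $t1, 9: $t1=9
after li $t6, 32: $t6=32
after li $t5, 40: $t5=40
after li $t2, 30: $t2=30
after neg $t7: $t7=-(-8)=8
after add $t7, $t6, $t5: $t7=32+40=72
after xor $t1, $t6, $t6: $t1=32^32=0
after add $t6, $t1, 1: $t6=0+1=1
sw $t2, (12) → M[12]=30
after sub $t7, $t2, 14: $t7=30-14=16
after add $t1, $t6, 18: $t1=1+18=19
after add $t7, $t6, $t6: $t7=1+1=2
after add $t6, $t6, 13: $t6=1+13=14
halt.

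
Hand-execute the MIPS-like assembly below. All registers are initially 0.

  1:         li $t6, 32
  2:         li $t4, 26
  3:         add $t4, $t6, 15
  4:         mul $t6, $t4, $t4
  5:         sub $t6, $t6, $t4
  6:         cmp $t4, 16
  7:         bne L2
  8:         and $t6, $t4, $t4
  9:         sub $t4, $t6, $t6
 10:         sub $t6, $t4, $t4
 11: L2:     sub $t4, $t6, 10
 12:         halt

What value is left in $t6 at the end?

2162

after li $t6, 32: $t6=32
after li $t4, 26: $t4=26
after add $t4, $t6, 15: $t4=32+15=47
after mul $t6, $t4, $t4: $t6=47*47=2209
after sub $t6, $t6, $t4: $t6=2209-47=2162
cmp $t4, 16  (cmp 47,16)
bne L2: taken
after sub $t4, $t6, 10: $t4=2162-10=2152
halt.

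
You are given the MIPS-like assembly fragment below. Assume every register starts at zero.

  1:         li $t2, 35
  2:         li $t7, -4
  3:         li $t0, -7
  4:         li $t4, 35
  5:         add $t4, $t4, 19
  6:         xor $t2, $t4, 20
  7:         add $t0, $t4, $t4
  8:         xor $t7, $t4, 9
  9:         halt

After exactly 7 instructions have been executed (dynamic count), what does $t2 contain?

after li $t2, 35: $t2=35
after li $t7, -4: $t7=-4
after li $t0, -7: $t0=-7
after li $t4, 35: $t4=35
after add $t4, $t4, 19: $t4=35+19=54
after xor $t2, $t4, 20: $t2=54^20=34
after add $t0, $t4, $t4: $t0=54+54=108
After step 7: $t2 = 34.

34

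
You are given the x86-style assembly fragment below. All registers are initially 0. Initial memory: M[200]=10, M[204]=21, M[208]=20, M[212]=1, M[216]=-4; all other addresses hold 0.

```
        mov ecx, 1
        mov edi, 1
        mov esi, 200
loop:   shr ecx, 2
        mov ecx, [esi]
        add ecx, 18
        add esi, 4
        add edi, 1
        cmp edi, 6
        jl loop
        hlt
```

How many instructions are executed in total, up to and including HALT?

mov ecx, 1 → ecx=1
mov edi, 1 → edi=1
mov esi, 200 → esi=200
shr ecx, 2 → ecx=1>>2=0
mov ecx, [esi] → ecx=M[200]=10
add ecx, 18 → ecx=10+18=28
add esi, 4 → esi=200+4=204
add edi, 1 → edi=1+1=2
cmp edi, 6  (cmp 2,6)
jl loop: taken
shr ecx, 2 → ecx=28>>2=7
mov ecx, [esi] → ecx=M[204]=21
add ecx, 18 → ecx=21+18=39
add esi, 4 → esi=204+4=208
add edi, 1 → edi=2+1=3
cmp edi, 6  (cmp 3,6)
jl loop: taken
shr ecx, 2 → ecx=39>>2=9
mov ecx, [esi] → ecx=M[208]=20
add ecx, 18 → ecx=20+18=38
add esi, 4 → esi=208+4=212
add edi, 1 → edi=3+1=4
cmp edi, 6  (cmp 4,6)
jl loop: taken
shr ecx, 2 → ecx=38>>2=9
mov ecx, [esi] → ecx=M[212]=1
add ecx, 18 → ecx=1+18=19
add esi, 4 → esi=212+4=216
add edi, 1 → edi=4+1=5
cmp edi, 6  (cmp 5,6)
jl loop: taken
shr ecx, 2 → ecx=19>>2=4
mov ecx, [esi] → ecx=M[216]=-4
add ecx, 18 → ecx=(-4)+18=14
add esi, 4 → esi=216+4=220
add edi, 1 → edi=5+1=6
cmp edi, 6  (cmp 6,6)
jl loop: not taken
halt.
Total executed instructions: 39.

39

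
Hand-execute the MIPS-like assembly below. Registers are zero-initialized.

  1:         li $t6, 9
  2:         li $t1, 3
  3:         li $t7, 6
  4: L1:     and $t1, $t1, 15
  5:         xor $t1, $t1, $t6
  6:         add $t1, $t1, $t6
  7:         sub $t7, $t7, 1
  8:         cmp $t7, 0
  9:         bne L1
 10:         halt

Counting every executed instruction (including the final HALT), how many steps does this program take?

after li $t6, 9: $t6=9
after li $t1, 3: $t1=3
after li $t7, 6: $t7=6
after and $t1, $t1, 15: $t1=3&15=3
after xor $t1, $t1, $t6: $t1=3^9=10
after add $t1, $t1, $t6: $t1=10+9=19
after sub $t7, $t7, 1: $t7=6-1=5
cmp $t7, 0  (cmp 5,0)
bne L1: taken
after and $t1, $t1, 15: $t1=19&15=3
after xor $t1, $t1, $t6: $t1=3^9=10
after add $t1, $t1, $t6: $t1=10+9=19
after sub $t7, $t7, 1: $t7=5-1=4
cmp $t7, 0  (cmp 4,0)
bne L1: taken
after and $t1, $t1, 15: $t1=19&15=3
after xor $t1, $t1, $t6: $t1=3^9=10
after add $t1, $t1, $t6: $t1=10+9=19
after sub $t7, $t7, 1: $t7=4-1=3
cmp $t7, 0  (cmp 3,0)
bne L1: taken
after and $t1, $t1, 15: $t1=19&15=3
after xor $t1, $t1, $t6: $t1=3^9=10
after add $t1, $t1, $t6: $t1=10+9=19
after sub $t7, $t7, 1: $t7=3-1=2
cmp $t7, 0  (cmp 2,0)
bne L1: taken
after and $t1, $t1, 15: $t1=19&15=3
after xor $t1, $t1, $t6: $t1=3^9=10
after add $t1, $t1, $t6: $t1=10+9=19
after sub $t7, $t7, 1: $t7=2-1=1
cmp $t7, 0  (cmp 1,0)
bne L1: taken
after and $t1, $t1, 15: $t1=19&15=3
after xor $t1, $t1, $t6: $t1=3^9=10
after add $t1, $t1, $t6: $t1=10+9=19
after sub $t7, $t7, 1: $t7=1-1=0
cmp $t7, 0  (cmp 0,0)
bne L1: not taken
halt.
Total executed instructions: 40.

40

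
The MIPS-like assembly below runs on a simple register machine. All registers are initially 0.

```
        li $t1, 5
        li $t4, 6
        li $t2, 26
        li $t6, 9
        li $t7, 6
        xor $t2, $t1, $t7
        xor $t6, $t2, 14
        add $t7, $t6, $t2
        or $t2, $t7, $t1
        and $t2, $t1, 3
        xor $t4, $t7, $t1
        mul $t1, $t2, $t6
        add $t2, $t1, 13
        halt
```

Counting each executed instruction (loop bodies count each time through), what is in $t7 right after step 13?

16

$t1=5
$t4=6
$t2=26
$t6=9
$t7=6
$t2=5^6=3
$t6=3^14=13
$t7=13+3=16
$t2=16|5=21
$t2=5&3=1
$t4=16^5=21
$t1=1*13=13
$t2=13+13=26
After step 13: $t7 = 16.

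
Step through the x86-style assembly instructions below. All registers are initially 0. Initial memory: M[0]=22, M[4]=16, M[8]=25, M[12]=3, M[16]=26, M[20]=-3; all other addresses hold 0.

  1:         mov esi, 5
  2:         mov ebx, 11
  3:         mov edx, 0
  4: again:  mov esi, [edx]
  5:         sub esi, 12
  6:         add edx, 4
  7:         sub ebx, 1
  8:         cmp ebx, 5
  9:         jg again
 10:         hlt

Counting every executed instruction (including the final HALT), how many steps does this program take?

40

esi=5
ebx=11
edx=0
esi=M[0]=22
esi=22-12=10
edx=0+4=4
ebx=11-1=10
cmp ebx, 5  (cmp 10,5)
jg again: taken
esi=M[4]=16
esi=16-12=4
edx=4+4=8
ebx=10-1=9
cmp ebx, 5  (cmp 9,5)
jg again: taken
esi=M[8]=25
esi=25-12=13
edx=8+4=12
ebx=9-1=8
cmp ebx, 5  (cmp 8,5)
jg again: taken
esi=M[12]=3
esi=3-12=-9
edx=12+4=16
ebx=8-1=7
cmp ebx, 5  (cmp 7,5)
jg again: taken
esi=M[16]=26
esi=26-12=14
edx=16+4=20
ebx=7-1=6
cmp ebx, 5  (cmp 6,5)
jg again: taken
esi=M[20]=-3
esi=(-3)-12=-15
edx=20+4=24
ebx=6-1=5
cmp ebx, 5  (cmp 5,5)
jg again: not taken
halt.
Total executed instructions: 40.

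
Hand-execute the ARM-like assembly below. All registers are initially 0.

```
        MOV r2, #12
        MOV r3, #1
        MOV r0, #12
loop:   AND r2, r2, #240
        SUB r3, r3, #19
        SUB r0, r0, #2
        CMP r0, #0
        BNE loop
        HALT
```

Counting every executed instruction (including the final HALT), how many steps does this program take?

MOV r2, #12 → r2=12
MOV r3, #1 → r3=1
MOV r0, #12 → r0=12
AND r2, r2, #240 → r2=12&240=0
SUB r3, r3, #19 → r3=1-19=-18
SUB r0, r0, #2 → r0=12-2=10
CMP r0, #0  (cmp 10,0)
BNE loop: taken
AND r2, r2, #240 → r2=0&240=0
SUB r3, r3, #19 → r3=(-18)-19=-37
SUB r0, r0, #2 → r0=10-2=8
CMP r0, #0  (cmp 8,0)
BNE loop: taken
AND r2, r2, #240 → r2=0&240=0
SUB r3, r3, #19 → r3=(-37)-19=-56
SUB r0, r0, #2 → r0=8-2=6
CMP r0, #0  (cmp 6,0)
BNE loop: taken
AND r2, r2, #240 → r2=0&240=0
SUB r3, r3, #19 → r3=(-56)-19=-75
SUB r0, r0, #2 → r0=6-2=4
CMP r0, #0  (cmp 4,0)
BNE loop: taken
AND r2, r2, #240 → r2=0&240=0
SUB r3, r3, #19 → r3=(-75)-19=-94
SUB r0, r0, #2 → r0=4-2=2
CMP r0, #0  (cmp 2,0)
BNE loop: taken
AND r2, r2, #240 → r2=0&240=0
SUB r3, r3, #19 → r3=(-94)-19=-113
SUB r0, r0, #2 → r0=2-2=0
CMP r0, #0  (cmp 0,0)
BNE loop: not taken
halt.
Total executed instructions: 34.

34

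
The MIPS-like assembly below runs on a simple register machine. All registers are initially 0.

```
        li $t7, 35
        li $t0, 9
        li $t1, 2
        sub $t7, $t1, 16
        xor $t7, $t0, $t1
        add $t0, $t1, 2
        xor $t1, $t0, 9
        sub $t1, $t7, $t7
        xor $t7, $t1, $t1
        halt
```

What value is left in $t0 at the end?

4

after li $t7, 35: $t7=35
after li $t0, 9: $t0=9
after li $t1, 2: $t1=2
after sub $t7, $t1, 16: $t7=2-16=-14
after xor $t7, $t0, $t1: $t7=9^2=11
after add $t0, $t1, 2: $t0=2+2=4
after xor $t1, $t0, 9: $t1=4^9=13
after sub $t1, $t7, $t7: $t1=11-11=0
after xor $t7, $t1, $t1: $t7=0^0=0
halt.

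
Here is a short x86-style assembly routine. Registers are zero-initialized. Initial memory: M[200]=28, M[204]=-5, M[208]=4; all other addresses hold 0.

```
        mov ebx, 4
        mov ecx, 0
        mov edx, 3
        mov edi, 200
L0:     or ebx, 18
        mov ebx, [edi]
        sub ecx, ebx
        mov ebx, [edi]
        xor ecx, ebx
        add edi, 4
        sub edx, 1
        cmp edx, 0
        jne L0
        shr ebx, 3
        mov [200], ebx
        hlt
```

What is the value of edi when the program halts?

ebx=4
ecx=0
edx=3
edi=200
ebx=4|18=22
ebx=M[200]=28
ecx=0-28=-28
ebx=M[200]=28
ecx=(-28)^28=-8
edi=200+4=204
edx=3-1=2
cmp edx, 0  (cmp 2,0)
jne L0: taken
ebx=28|18=30
ebx=M[204]=-5
ecx=(-8)-(-5)=-3
ebx=M[204]=-5
ecx=(-3)^(-5)=6
edi=204+4=208
edx=2-1=1
cmp edx, 0  (cmp 1,0)
jne L0: taken
ebx=(-5)|18=-5
ebx=M[208]=4
ecx=6-4=2
ebx=M[208]=4
ecx=2^4=6
edi=208+4=212
edx=1-1=0
cmp edx, 0  (cmp 0,0)
jne L0: not taken
ebx=4>>3=0
mov [200], ebx → M[200]=0
halt.

212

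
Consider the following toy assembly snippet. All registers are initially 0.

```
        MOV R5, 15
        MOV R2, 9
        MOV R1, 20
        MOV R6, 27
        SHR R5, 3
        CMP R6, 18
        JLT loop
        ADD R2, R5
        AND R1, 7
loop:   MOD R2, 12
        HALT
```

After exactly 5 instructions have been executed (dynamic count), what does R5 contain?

1

R5=15
R2=9
R1=20
R6=27
R5=15>>3=1
After step 5: R5 = 1.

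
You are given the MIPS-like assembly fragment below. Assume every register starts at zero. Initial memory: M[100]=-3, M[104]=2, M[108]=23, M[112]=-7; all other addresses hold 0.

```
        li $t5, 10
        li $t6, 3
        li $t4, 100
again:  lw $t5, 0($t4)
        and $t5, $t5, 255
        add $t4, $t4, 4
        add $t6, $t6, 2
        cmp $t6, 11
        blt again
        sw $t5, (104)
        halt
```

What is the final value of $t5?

after li $t5, 10: $t5=10
after li $t6, 3: $t6=3
after li $t4, 100: $t4=100
after lw $t5, 0($t4): $t5=M[100]=-3
after and $t5, $t5, 255: $t5=(-3)&255=253
after add $t4, $t4, 4: $t4=100+4=104
after add $t6, $t6, 2: $t6=3+2=5
cmp $t6, 11  (cmp 5,11)
blt again: taken
after lw $t5, 0($t4): $t5=M[104]=2
after and $t5, $t5, 255: $t5=2&255=2
after add $t4, $t4, 4: $t4=104+4=108
after add $t6, $t6, 2: $t6=5+2=7
cmp $t6, 11  (cmp 7,11)
blt again: taken
after lw $t5, 0($t4): $t5=M[108]=23
after and $t5, $t5, 255: $t5=23&255=23
after add $t4, $t4, 4: $t4=108+4=112
after add $t6, $t6, 2: $t6=7+2=9
cmp $t6, 11  (cmp 9,11)
blt again: taken
after lw $t5, 0($t4): $t5=M[112]=-7
after and $t5, $t5, 255: $t5=(-7)&255=249
after add $t4, $t4, 4: $t4=112+4=116
after add $t6, $t6, 2: $t6=9+2=11
cmp $t6, 11  (cmp 11,11)
blt again: not taken
sw $t5, (104) → M[104]=249
halt.

249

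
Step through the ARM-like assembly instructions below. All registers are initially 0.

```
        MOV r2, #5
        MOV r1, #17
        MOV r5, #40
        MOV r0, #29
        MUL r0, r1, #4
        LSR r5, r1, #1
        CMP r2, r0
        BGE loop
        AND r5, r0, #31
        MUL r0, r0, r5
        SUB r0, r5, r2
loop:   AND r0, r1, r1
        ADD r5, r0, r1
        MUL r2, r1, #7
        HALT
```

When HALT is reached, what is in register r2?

119

MOV r2, #5 → r2=5
MOV r1, #17 → r1=17
MOV r5, #40 → r5=40
MOV r0, #29 → r0=29
MUL r0, r1, #4 → r0=17*4=68
LSR r5, r1, #1 → r5=17>>1=8
CMP r2, r0  (cmp 5,68)
BGE loop: not taken
AND r5, r0, #31 → r5=68&31=4
MUL r0, r0, r5 → r0=68*4=272
SUB r0, r5, r2 → r0=4-5=-1
AND r0, r1, r1 → r0=17&17=17
ADD r5, r0, r1 → r5=17+17=34
MUL r2, r1, #7 → r2=17*7=119
halt.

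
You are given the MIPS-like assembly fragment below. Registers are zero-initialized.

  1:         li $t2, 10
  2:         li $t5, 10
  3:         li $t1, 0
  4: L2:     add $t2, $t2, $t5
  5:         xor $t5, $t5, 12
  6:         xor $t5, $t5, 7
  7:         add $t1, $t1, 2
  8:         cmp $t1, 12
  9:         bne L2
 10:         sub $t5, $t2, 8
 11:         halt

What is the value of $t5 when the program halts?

35

after li $t2, 10: $t2=10
after li $t5, 10: $t5=10
after li $t1, 0: $t1=0
after add $t2, $t2, $t5: $t2=10+10=20
after xor $t5, $t5, 12: $t5=10^12=6
after xor $t5, $t5, 7: $t5=6^7=1
after add $t1, $t1, 2: $t1=0+2=2
cmp $t1, 12  (cmp 2,12)
bne L2: taken
after add $t2, $t2, $t5: $t2=20+1=21
after xor $t5, $t5, 12: $t5=1^12=13
after xor $t5, $t5, 7: $t5=13^7=10
after add $t1, $t1, 2: $t1=2+2=4
cmp $t1, 12  (cmp 4,12)
bne L2: taken
after add $t2, $t2, $t5: $t2=21+10=31
after xor $t5, $t5, 12: $t5=10^12=6
after xor $t5, $t5, 7: $t5=6^7=1
after add $t1, $t1, 2: $t1=4+2=6
cmp $t1, 12  (cmp 6,12)
bne L2: taken
after add $t2, $t2, $t5: $t2=31+1=32
after xor $t5, $t5, 12: $t5=1^12=13
after xor $t5, $t5, 7: $t5=13^7=10
after add $t1, $t1, 2: $t1=6+2=8
cmp $t1, 12  (cmp 8,12)
bne L2: taken
after add $t2, $t2, $t5: $t2=32+10=42
after xor $t5, $t5, 12: $t5=10^12=6
after xor $t5, $t5, 7: $t5=6^7=1
after add $t1, $t1, 2: $t1=8+2=10
cmp $t1, 12  (cmp 10,12)
bne L2: taken
after add $t2, $t2, $t5: $t2=42+1=43
after xor $t5, $t5, 12: $t5=1^12=13
after xor $t5, $t5, 7: $t5=13^7=10
after add $t1, $t1, 2: $t1=10+2=12
cmp $t1, 12  (cmp 12,12)
bne L2: not taken
after sub $t5, $t2, 8: $t5=43-8=35
halt.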